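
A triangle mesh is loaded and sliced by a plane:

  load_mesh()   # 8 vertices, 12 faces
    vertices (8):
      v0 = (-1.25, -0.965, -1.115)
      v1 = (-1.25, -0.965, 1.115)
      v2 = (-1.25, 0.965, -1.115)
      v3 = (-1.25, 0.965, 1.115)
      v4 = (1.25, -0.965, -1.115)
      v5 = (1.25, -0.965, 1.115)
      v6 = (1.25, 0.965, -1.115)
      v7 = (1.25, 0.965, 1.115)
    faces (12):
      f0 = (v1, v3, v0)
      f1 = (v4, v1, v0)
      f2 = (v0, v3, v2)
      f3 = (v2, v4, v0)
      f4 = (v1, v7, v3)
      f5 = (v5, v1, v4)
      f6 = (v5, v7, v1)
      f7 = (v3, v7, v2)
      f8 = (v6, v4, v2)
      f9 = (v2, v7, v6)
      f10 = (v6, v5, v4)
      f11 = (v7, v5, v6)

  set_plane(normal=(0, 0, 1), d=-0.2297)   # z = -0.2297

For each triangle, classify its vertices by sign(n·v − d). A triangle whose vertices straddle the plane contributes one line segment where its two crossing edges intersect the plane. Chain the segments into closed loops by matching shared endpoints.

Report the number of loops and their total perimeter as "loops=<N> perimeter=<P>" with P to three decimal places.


loops=1 perimeter=8.860

Straddling triangles (8 of 12):
  (v1,v3,v0) [++-] → (-1.25, -0.198799, -0.2297)–(-1.25, -0.965, -0.2297)  len=0.7662
  (v4,v1,v0) [-+-] → (0.257511, -0.965, -0.2297)–(-1.25, -0.965, -0.2297)  len=1.5075
  (v0,v3,v2) [-+-] → (-1.25, -0.198799, -0.2297)–(-1.25, 0.965, -0.2297)  len=1.1638
  (v5,v1,v4) [++-] → (0.257511, -0.965, -0.2297)–(1.25, -0.965, -0.2297)  len=0.9925
  (v3,v7,v2) [++-] → (-0.257511, 0.965, -0.2297)–(-1.25, 0.965, -0.2297)  len=0.9925
  (v2,v7,v6) [-+-] → (-0.257511, 0.965, -0.2297)–(1.25, 0.965, -0.2297)  len=1.5075
  (v6,v5,v4) [-+-] → (1.25, 0.198799, -0.2297)–(1.25, -0.965, -0.2297)  len=1.1638
  (v7,v5,v6) [++-] → (1.25, 0.198799, -0.2297)–(1.25, 0.965, -0.2297)  len=0.7662

Chained into 1 loop(s):
  loop 1: 8 segments, perimeter = 8.8600
Total perimeter = 8.860


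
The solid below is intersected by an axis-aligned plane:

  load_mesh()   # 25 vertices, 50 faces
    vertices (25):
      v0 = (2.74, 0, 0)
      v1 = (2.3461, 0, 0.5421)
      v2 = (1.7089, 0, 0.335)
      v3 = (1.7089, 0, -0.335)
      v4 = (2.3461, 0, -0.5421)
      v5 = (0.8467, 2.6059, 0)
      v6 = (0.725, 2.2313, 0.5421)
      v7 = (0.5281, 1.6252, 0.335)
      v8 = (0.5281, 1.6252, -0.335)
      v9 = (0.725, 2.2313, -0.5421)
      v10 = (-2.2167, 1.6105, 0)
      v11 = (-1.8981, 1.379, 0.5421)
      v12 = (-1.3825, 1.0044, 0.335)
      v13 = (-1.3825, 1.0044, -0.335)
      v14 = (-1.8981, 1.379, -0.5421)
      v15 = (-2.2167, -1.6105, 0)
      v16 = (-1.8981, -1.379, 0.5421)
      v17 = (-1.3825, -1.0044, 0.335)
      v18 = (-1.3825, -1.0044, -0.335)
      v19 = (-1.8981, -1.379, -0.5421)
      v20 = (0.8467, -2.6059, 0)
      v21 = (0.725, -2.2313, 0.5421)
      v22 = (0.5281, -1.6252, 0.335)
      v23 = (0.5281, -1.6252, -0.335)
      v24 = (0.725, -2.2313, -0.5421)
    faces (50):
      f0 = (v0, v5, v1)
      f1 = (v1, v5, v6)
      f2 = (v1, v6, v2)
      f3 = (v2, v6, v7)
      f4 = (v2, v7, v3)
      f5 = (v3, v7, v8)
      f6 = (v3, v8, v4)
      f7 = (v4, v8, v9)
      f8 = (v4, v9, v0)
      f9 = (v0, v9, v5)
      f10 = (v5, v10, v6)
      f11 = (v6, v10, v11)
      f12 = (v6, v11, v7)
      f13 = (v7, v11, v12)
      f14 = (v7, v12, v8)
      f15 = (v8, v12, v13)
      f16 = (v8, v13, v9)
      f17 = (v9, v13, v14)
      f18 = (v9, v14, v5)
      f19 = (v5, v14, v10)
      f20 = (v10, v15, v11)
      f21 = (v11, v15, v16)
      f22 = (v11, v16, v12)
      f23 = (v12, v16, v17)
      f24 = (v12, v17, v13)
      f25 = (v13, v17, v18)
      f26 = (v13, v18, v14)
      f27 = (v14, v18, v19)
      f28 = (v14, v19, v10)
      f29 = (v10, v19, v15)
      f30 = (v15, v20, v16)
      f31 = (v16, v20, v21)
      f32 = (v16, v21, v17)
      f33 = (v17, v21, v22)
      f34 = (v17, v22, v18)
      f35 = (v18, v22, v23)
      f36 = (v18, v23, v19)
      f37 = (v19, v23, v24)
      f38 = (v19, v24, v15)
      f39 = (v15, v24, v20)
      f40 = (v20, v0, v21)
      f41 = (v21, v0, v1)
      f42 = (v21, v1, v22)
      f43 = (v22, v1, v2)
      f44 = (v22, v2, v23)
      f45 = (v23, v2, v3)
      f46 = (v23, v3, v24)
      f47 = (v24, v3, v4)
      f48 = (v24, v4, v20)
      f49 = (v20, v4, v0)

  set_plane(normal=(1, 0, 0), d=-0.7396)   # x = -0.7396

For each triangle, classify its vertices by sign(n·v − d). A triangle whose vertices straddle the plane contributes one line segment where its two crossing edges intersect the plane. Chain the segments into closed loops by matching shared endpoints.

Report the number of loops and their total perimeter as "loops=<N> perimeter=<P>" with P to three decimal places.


Straddling triangles (20 of 50):
  (v5,v10,v6) [+-+] → (-0.7396, 2.09046, 0)–(-0.7396, 1.92222, 0.272202)  len=0.3200
  (v6,v10,v11) [+--] → (-0.7396, 1.92222, 0.272202)–(-0.7396, 1.75542, 0.5421)  len=0.3173
  (v6,v11,v7) [+-+] → (-0.7396, 1.75542, 0.5421)–(-0.7396, 1.49656, 0.443211)  len=0.2771
  (v7,v11,v12) [+--] → (-0.7396, 1.49656, 0.443211)–(-0.7396, 1.21329, 0.335)  len=0.3032
  (v7,v12,v8) [+-+] → (-0.7396, 1.21329, 0.335)–(-0.7396, 1.21329, 0.109551)  len=0.2254
  (v8,v12,v13) [+--] → (-0.7396, 1.21329, 0.109551)–(-0.7396, 1.21329, -0.335)  len=0.4446
  (v8,v13,v9) [+-+] → (-0.7396, 1.21329, -0.335)–(-0.7396, 1.37867, -0.398177)  len=0.1770
  (v9,v13,v14) [+--] → (-0.7396, 1.37867, -0.398177)–(-0.7396, 1.75542, -0.5421)  len=0.4033
  (v9,v14,v5) [+-+] → (-0.7396, 1.75542, -0.5421)–(-0.7396, 1.89684, -0.313295)  len=0.2690
  (v5,v14,v10) [+--] → (-0.7396, 1.89684, -0.313295)–(-0.7396, 2.09046, 0)  len=0.3683
  (v15,v20,v16) [-+-] → (-0.7396, -2.09046, 0)–(-0.7396, -1.89684, 0.313295)  len=0.3683
  (v16,v20,v21) [-++] → (-0.7396, -1.89684, 0.313295)–(-0.7396, -1.75542, 0.5421)  len=0.2690
  (v16,v21,v17) [-+-] → (-0.7396, -1.75542, 0.5421)–(-0.7396, -1.37867, 0.398177)  len=0.4033
  (v17,v21,v22) [-++] → (-0.7396, -1.37867, 0.398177)–(-0.7396, -1.21329, 0.335)  len=0.1770
  (v17,v22,v18) [-+-] → (-0.7396, -1.21329, 0.335)–(-0.7396, -1.21329, -0.109551)  len=0.4446
  (v18,v22,v23) [-++] → (-0.7396, -1.21329, -0.109551)–(-0.7396, -1.21329, -0.335)  len=0.2254
  (v18,v23,v19) [-+-] → (-0.7396, -1.21329, -0.335)–(-0.7396, -1.49656, -0.443211)  len=0.3032
  (v19,v23,v24) [-++] → (-0.7396, -1.49656, -0.443211)–(-0.7396, -1.75542, -0.5421)  len=0.2771
  (v19,v24,v15) [-+-] → (-0.7396, -1.75542, -0.5421)–(-0.7396, -1.92222, -0.272202)  len=0.3173
  (v15,v24,v20) [-++] → (-0.7396, -1.92222, -0.272202)–(-0.7396, -2.09046, 0)  len=0.3200

Chained into 2 loop(s):
  loop 1: 10 segments, perimeter = 3.1052
  loop 2: 10 segments, perimeter = 3.1052
Total perimeter = 6.210

loops=2 perimeter=6.210


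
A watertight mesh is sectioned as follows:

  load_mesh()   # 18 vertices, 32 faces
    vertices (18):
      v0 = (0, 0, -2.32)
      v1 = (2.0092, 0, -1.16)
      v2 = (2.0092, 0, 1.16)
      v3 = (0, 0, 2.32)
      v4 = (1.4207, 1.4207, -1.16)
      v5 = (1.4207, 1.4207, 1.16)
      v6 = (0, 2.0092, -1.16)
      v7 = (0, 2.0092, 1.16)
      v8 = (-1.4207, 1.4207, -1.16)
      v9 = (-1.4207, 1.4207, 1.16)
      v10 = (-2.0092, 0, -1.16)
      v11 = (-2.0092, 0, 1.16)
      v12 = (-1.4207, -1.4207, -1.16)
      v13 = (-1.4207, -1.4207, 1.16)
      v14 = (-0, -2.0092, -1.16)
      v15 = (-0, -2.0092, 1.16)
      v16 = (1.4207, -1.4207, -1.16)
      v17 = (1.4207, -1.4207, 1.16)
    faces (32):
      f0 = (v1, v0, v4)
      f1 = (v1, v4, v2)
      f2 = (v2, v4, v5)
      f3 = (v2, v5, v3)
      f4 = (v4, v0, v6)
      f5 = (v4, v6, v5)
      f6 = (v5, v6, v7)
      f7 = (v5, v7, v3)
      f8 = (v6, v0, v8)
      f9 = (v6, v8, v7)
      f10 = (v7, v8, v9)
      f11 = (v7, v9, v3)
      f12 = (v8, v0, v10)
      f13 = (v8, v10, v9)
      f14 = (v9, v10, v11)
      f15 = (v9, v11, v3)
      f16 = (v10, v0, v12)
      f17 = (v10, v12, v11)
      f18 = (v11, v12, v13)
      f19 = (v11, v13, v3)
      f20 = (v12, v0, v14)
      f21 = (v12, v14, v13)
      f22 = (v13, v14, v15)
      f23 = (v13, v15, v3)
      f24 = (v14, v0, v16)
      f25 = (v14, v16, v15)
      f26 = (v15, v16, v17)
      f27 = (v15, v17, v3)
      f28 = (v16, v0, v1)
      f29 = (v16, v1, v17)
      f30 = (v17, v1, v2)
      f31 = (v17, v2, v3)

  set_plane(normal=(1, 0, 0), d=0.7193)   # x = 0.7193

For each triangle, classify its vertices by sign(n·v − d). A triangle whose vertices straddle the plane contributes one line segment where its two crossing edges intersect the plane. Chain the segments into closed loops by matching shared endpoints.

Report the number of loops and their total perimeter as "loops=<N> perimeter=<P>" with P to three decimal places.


loops=1 perimeter=12.180

Straddling triangles (12 of 32):
  (v1,v0,v4) [+-+] → (0.7193, 0, -1.90472)–(0.7193, 0.7193, -1.73269)  len=0.7396
  (v2,v5,v3) [++-] → (0.7193, 0.7193, 1.73269)–(0.7193, 0, 1.90472)  len=0.7396
  (v4,v0,v6) [+--] → (0.7193, 0.7193, -1.73269)–(0.7193, 1.71124, -1.16)  len=1.1454
  (v4,v6,v5) [+-+] → (0.7193, 1.71124, -1.16)–(0.7193, 1.71124, 0.0146153)  len=1.1746
  (v5,v6,v7) [+--] → (0.7193, 1.71124, 0.0146153)–(0.7193, 1.71124, 1.16)  len=1.1454
  (v5,v7,v3) [+--] → (0.7193, 1.71124, 1.16)–(0.7193, 0.7193, 1.73269)  len=1.1454
  (v14,v0,v16) [--+] → (0.7193, -0.7193, -1.73269)–(0.7193, -1.71124, -1.16)  len=1.1454
  (v14,v16,v15) [-+-] → (0.7193, -1.71124, -1.16)–(0.7193, -1.71124, -0.0146153)  len=1.1454
  (v15,v16,v17) [-++] → (0.7193, -1.71124, -0.0146153)–(0.7193, -1.71124, 1.16)  len=1.1746
  (v15,v17,v3) [-+-] → (0.7193, -1.71124, 1.16)–(0.7193, -0.7193, 1.73269)  len=1.1454
  (v16,v0,v1) [+-+] → (0.7193, -0.7193, -1.73269)–(0.7193, 0, -1.90472)  len=0.7396
  (v17,v2,v3) [++-] → (0.7193, 0, 1.90472)–(0.7193, -0.7193, 1.73269)  len=0.7396

Chained into 1 loop(s):
  loop 1: 12 segments, perimeter = 12.1799
Total perimeter = 12.180


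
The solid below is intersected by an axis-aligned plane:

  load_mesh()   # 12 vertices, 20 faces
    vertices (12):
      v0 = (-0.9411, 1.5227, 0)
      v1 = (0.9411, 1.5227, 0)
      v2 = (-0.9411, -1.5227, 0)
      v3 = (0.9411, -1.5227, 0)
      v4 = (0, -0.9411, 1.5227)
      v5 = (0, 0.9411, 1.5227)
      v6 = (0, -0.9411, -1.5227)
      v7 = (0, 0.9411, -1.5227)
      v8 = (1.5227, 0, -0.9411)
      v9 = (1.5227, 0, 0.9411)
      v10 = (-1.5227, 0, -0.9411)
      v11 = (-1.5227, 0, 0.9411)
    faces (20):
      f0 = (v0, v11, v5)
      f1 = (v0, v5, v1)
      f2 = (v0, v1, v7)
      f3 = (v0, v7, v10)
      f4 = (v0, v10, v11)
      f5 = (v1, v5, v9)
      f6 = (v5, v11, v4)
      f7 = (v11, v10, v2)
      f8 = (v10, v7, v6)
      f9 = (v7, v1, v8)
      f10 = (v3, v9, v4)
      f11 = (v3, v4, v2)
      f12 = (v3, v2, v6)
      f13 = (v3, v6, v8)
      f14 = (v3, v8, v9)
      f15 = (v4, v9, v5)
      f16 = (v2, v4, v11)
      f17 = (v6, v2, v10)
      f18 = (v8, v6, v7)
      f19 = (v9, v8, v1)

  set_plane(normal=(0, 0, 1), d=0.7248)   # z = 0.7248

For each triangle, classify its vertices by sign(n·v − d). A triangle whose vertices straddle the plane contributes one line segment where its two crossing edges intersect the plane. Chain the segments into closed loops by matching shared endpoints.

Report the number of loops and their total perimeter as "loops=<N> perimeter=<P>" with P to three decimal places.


Straddling triangles (10 of 20):
  (v0,v11,v5) [-++] → (-1.38903, 0.349973, 0.7248)–(-0.49314, 1.24586, 0.7248)  len=1.2670
  (v0,v5,v1) [-+-] → (-0.49314, 1.24586, 0.7248)–(0.49314, 1.24586, 0.7248)  len=0.9863
  (v0,v10,v11) [--+] → (-1.5227, 0, 0.7248)–(-1.38903, 0.349973, 0.7248)  len=0.3746
  (v1,v5,v9) [-++] → (0.49314, 1.24586, 0.7248)–(1.38903, 0.349973, 0.7248)  len=1.2670
  (v11,v10,v2) [+--] → (-1.5227, 0, 0.7248)–(-1.38903, -0.349973, 0.7248)  len=0.3746
  (v3,v9,v4) [-++] → (1.38903, -0.349973, 0.7248)–(0.49314, -1.24586, 0.7248)  len=1.2670
  (v3,v4,v2) [-+-] → (0.49314, -1.24586, 0.7248)–(-0.49314, -1.24586, 0.7248)  len=0.9863
  (v3,v8,v9) [--+] → (1.5227, 0, 0.7248)–(1.38903, -0.349973, 0.7248)  len=0.3746
  (v2,v4,v11) [-++] → (-0.49314, -1.24586, 0.7248)–(-1.38903, -0.349973, 0.7248)  len=1.2670
  (v9,v8,v1) [+--] → (1.5227, 0, 0.7248)–(1.38903, 0.349973, 0.7248)  len=0.3746

Chained into 1 loop(s):
  loop 1: 10 segments, perimeter = 8.5390
Total perimeter = 8.539

loops=1 perimeter=8.539


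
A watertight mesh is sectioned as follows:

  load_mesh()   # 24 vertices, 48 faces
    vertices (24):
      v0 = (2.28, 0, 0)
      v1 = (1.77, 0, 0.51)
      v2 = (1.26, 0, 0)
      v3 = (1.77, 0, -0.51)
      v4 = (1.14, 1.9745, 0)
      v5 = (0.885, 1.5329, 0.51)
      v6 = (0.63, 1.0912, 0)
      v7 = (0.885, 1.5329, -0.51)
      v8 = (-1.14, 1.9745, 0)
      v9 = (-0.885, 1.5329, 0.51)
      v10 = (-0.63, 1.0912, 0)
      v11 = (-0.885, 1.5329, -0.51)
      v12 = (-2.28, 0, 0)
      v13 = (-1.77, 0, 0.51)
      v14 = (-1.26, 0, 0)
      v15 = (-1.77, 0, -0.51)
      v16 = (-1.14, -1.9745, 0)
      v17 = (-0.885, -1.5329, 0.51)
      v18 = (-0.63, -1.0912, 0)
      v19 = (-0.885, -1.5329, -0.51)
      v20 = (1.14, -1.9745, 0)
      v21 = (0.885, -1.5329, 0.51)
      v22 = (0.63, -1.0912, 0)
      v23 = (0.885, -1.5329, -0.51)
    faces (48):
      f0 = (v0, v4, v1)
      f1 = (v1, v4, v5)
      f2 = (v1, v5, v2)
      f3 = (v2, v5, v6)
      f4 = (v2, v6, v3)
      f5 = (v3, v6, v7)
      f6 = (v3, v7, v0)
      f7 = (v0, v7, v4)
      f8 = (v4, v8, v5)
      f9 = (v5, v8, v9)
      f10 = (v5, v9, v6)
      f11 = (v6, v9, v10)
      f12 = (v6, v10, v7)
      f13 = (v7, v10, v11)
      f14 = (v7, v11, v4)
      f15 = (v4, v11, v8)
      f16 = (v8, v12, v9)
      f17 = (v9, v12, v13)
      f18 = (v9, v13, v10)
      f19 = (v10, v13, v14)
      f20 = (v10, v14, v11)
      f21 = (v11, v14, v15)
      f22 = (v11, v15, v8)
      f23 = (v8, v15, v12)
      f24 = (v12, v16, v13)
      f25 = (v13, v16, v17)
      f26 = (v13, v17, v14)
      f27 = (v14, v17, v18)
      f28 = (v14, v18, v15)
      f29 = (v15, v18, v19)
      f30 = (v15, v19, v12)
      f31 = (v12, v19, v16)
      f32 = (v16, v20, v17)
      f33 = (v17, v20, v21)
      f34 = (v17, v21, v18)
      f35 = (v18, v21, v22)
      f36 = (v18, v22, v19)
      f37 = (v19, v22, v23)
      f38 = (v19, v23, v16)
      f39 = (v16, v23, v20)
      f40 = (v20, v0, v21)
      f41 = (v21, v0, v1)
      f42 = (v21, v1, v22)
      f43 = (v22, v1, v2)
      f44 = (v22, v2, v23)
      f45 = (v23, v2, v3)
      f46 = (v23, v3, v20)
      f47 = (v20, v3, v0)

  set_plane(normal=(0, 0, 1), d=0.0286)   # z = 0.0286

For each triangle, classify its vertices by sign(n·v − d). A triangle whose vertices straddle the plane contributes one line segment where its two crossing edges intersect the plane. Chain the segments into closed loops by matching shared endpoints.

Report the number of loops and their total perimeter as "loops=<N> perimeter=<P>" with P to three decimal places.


Straddling triangles (24 of 48):
  (v0,v4,v1) [--+] → (1.17533, 1.86377, 0.0286)–(2.2514, 0, 0.0286)  len=2.1521
  (v1,v4,v5) [+-+] → (1.17533, 1.86377, 0.0286)–(1.1257, 1.94974, 0.0286)  len=0.0993
  (v1,v5,v2) [++-] → (1.23897, 0.0859626, 0.0286)–(1.2886, 0, 0.0286)  len=0.0993
  (v2,v5,v6) [-+-] → (1.23897, 0.0859626, 0.0286)–(0.6443, 1.11597, 0.0286)  len=1.1893
  (v4,v8,v5) [--+] → (-1.02644, 1.94974, 0.0286)–(1.1257, 1.94974, 0.0286)  len=2.1521
  (v5,v8,v9) [+-+] → (-1.02644, 1.94974, 0.0286)–(-1.1257, 1.94974, 0.0286)  len=0.0993
  (v5,v9,v6) [++-] → (0.545041, 1.11597, 0.0286)–(0.6443, 1.11597, 0.0286)  len=0.0993
  (v6,v9,v10) [-+-] → (0.545041, 1.11597, 0.0286)–(-0.6443, 1.11597, 0.0286)  len=1.1893
  (v8,v12,v9) [--+] → (-2.20177, 0.0859626, 0.0286)–(-1.1257, 1.94974, 0.0286)  len=2.1521
  (v9,v12,v13) [+-+] → (-2.20177, 0.0859626, 0.0286)–(-2.2514, 0, 0.0286)  len=0.0993
  (v9,v13,v10) [++-] → (-0.693929, 1.03001, 0.0286)–(-0.6443, 1.11597, 0.0286)  len=0.0993
  (v10,v13,v14) [-+-] → (-0.693929, 1.03001, 0.0286)–(-1.2886, 0, 0.0286)  len=1.1893
  (v12,v16,v13) [--+] → (-1.17533, -1.86377, 0.0286)–(-2.2514, 0, 0.0286)  len=2.1521
  (v13,v16,v17) [+-+] → (-1.17533, -1.86377, 0.0286)–(-1.1257, -1.94974, 0.0286)  len=0.0993
  (v13,v17,v14) [++-] → (-1.23897, -0.0859626, 0.0286)–(-1.2886, 0, 0.0286)  len=0.0993
  (v14,v17,v18) [-+-] → (-1.23897, -0.0859626, 0.0286)–(-0.6443, -1.11597, 0.0286)  len=1.1893
  (v16,v20,v17) [--+] → (1.02644, -1.94974, 0.0286)–(-1.1257, -1.94974, 0.0286)  len=2.1521
  (v17,v20,v21) [+-+] → (1.02644, -1.94974, 0.0286)–(1.1257, -1.94974, 0.0286)  len=0.0993
  (v17,v21,v18) [++-] → (-0.545041, -1.11597, 0.0286)–(-0.6443, -1.11597, 0.0286)  len=0.0993
  (v18,v21,v22) [-+-] → (-0.545041, -1.11597, 0.0286)–(0.6443, -1.11597, 0.0286)  len=1.1893
  (v20,v0,v21) [--+] → (2.20177, -0.0859626, 0.0286)–(1.1257, -1.94974, 0.0286)  len=2.1521
  (v21,v0,v1) [+-+] → (2.20177, -0.0859626, 0.0286)–(2.2514, 0, 0.0286)  len=0.0993
  (v21,v1,v22) [++-] → (0.693929, -1.03001, 0.0286)–(0.6443, -1.11597, 0.0286)  len=0.0993
  (v22,v1,v2) [-+-] → (0.693929, -1.03001, 0.0286)–(1.2886, 0, 0.0286)  len=1.1893

Chained into 2 loop(s):
  loop 1: 12 segments, perimeter = 13.5083
  loop 2: 12 segments, perimeter = 7.7316
Total perimeter = 21.240

loops=2 perimeter=21.240


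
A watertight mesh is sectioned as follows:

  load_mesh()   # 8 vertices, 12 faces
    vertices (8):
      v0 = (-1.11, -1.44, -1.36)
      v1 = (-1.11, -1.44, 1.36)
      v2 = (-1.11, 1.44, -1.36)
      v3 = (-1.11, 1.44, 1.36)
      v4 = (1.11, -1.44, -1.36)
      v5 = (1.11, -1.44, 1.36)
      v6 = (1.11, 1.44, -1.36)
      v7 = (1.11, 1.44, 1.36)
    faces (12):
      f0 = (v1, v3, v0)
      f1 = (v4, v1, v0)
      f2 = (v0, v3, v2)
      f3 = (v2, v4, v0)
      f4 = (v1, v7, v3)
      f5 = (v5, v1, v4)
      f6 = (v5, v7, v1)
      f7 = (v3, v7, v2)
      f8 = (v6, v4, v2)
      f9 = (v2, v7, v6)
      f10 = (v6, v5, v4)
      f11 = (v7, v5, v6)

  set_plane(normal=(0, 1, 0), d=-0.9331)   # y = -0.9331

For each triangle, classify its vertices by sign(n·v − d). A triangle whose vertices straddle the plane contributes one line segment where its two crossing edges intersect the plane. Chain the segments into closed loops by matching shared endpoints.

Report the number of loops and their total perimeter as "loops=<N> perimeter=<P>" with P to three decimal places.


Straddling triangles (8 of 12):
  (v1,v3,v0) [-+-] → (-1.11, -0.9331, 1.36)–(-1.11, -0.9331, -0.881261)  len=2.2413
  (v0,v3,v2) [-++] → (-1.11, -0.9331, -0.881261)–(-1.11, -0.9331, -1.36)  len=0.4787
  (v2,v4,v0) [+--] → (0.719265, -0.9331, -1.36)–(-1.11, -0.9331, -1.36)  len=1.8293
  (v1,v7,v3) [-++] → (-0.719265, -0.9331, 1.36)–(-1.11, -0.9331, 1.36)  len=0.3907
  (v5,v7,v1) [-+-] → (1.11, -0.9331, 1.36)–(-0.719265, -0.9331, 1.36)  len=1.8293
  (v6,v4,v2) [+-+] → (1.11, -0.9331, -1.36)–(0.719265, -0.9331, -1.36)  len=0.3907
  (v6,v5,v4) [+--] → (1.11, -0.9331, 0.881261)–(1.11, -0.9331, -1.36)  len=2.2413
  (v7,v5,v6) [+-+] → (1.11, -0.9331, 1.36)–(1.11, -0.9331, 0.881261)  len=0.4787

Chained into 1 loop(s):
  loop 1: 8 segments, perimeter = 9.8800
Total perimeter = 9.880

loops=1 perimeter=9.880


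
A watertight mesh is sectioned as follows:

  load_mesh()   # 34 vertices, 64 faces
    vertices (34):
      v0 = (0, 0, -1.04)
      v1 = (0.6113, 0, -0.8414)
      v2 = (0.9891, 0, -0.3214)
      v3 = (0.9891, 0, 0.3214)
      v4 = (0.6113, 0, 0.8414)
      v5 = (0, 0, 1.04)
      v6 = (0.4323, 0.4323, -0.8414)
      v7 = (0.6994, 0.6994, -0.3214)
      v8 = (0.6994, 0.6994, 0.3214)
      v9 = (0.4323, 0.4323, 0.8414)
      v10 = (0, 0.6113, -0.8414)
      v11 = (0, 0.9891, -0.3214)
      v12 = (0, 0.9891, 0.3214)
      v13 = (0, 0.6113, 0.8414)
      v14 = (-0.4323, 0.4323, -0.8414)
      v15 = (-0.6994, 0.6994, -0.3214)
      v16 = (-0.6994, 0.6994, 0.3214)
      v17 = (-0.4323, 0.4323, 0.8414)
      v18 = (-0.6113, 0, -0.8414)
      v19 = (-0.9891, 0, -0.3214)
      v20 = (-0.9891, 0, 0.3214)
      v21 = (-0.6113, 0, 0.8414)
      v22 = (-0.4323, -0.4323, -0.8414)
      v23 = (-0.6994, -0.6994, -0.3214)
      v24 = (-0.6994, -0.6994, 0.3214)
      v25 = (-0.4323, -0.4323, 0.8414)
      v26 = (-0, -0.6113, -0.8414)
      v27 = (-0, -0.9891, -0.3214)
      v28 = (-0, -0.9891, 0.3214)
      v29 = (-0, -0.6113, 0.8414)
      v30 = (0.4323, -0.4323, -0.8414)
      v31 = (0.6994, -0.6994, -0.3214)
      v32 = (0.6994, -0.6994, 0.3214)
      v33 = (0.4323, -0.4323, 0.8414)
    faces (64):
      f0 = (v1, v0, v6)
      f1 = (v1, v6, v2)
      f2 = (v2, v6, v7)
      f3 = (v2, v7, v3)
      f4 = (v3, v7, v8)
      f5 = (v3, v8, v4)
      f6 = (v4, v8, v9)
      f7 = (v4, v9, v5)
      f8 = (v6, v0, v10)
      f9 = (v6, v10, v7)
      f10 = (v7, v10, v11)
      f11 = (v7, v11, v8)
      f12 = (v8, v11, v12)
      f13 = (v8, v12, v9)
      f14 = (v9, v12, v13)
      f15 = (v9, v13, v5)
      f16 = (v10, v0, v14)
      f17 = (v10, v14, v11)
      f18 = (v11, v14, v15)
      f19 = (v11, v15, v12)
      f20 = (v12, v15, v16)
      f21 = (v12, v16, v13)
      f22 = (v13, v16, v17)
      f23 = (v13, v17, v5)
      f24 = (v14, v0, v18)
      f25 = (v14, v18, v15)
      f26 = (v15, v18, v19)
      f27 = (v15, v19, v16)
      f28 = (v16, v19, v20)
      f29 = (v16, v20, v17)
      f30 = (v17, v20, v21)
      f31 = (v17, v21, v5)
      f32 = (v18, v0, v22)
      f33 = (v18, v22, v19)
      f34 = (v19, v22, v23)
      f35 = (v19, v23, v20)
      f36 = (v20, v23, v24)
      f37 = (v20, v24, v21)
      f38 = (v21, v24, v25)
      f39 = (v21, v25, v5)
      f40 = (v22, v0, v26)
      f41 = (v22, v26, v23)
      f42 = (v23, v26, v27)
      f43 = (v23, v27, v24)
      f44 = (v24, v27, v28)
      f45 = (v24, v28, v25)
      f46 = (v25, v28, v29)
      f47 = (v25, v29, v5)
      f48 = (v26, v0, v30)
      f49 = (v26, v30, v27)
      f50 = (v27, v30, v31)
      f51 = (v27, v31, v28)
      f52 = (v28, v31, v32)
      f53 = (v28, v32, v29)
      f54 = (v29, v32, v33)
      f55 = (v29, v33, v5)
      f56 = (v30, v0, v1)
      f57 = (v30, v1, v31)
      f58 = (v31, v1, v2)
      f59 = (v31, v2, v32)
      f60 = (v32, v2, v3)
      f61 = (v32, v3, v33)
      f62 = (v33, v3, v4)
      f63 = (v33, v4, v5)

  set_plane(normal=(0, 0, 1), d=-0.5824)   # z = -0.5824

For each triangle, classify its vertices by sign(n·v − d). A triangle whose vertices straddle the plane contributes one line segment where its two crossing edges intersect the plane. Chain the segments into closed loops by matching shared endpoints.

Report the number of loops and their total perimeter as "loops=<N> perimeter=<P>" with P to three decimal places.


loops=1 perimeter=4.895

Straddling triangles (16 of 64):
  (v1,v6,v2) [--+] → (0.709629, 0.216981, -0.5824)–(0.799473, 0, -0.5824)  len=0.2348
  (v2,v6,v7) [+-+] → (0.709629, 0.216981, -0.5824)–(0.565336, 0.565336, -0.5824)  len=0.3771
  (v6,v10,v7) [--+] → (0.348355, 0.655181, -0.5824)–(0.565336, 0.565336, -0.5824)  len=0.2348
  (v7,v10,v11) [+-+] → (0.348355, 0.655181, -0.5824)–(0, 0.799473, -0.5824)  len=0.3771
  (v10,v14,v11) [--+] → (-0.216981, 0.709629, -0.5824)–(0, 0.799473, -0.5824)  len=0.2348
  (v11,v14,v15) [+-+] → (-0.216981, 0.709629, -0.5824)–(-0.565336, 0.565336, -0.5824)  len=0.3771
  (v14,v18,v15) [--+] → (-0.655181, 0.348355, -0.5824)–(-0.565336, 0.565336, -0.5824)  len=0.2348
  (v15,v18,v19) [+-+] → (-0.655181, 0.348355, -0.5824)–(-0.799473, 0, -0.5824)  len=0.3771
  (v18,v22,v19) [--+] → (-0.709629, -0.216981, -0.5824)–(-0.799473, 0, -0.5824)  len=0.2348
  (v19,v22,v23) [+-+] → (-0.709629, -0.216981, -0.5824)–(-0.565336, -0.565336, -0.5824)  len=0.3771
  (v22,v26,v23) [--+] → (-0.348355, -0.655181, -0.5824)–(-0.565336, -0.565336, -0.5824)  len=0.2348
  (v23,v26,v27) [+-+] → (-0.348355, -0.655181, -0.5824)–(0, -0.799473, -0.5824)  len=0.3771
  (v26,v30,v27) [--+] → (0.216981, -0.709629, -0.5824)–(0, -0.799473, -0.5824)  len=0.2348
  (v27,v30,v31) [+-+] → (0.216981, -0.709629, -0.5824)–(0.565336, -0.565336, -0.5824)  len=0.3771
  (v30,v1,v31) [--+] → (0.655181, -0.348355, -0.5824)–(0.565336, -0.565336, -0.5824)  len=0.2348
  (v31,v1,v2) [+-+] → (0.655181, -0.348355, -0.5824)–(0.799473, 0, -0.5824)  len=0.3771

Chained into 1 loop(s):
  loop 1: 16 segments, perimeter = 4.8952
Total perimeter = 4.895


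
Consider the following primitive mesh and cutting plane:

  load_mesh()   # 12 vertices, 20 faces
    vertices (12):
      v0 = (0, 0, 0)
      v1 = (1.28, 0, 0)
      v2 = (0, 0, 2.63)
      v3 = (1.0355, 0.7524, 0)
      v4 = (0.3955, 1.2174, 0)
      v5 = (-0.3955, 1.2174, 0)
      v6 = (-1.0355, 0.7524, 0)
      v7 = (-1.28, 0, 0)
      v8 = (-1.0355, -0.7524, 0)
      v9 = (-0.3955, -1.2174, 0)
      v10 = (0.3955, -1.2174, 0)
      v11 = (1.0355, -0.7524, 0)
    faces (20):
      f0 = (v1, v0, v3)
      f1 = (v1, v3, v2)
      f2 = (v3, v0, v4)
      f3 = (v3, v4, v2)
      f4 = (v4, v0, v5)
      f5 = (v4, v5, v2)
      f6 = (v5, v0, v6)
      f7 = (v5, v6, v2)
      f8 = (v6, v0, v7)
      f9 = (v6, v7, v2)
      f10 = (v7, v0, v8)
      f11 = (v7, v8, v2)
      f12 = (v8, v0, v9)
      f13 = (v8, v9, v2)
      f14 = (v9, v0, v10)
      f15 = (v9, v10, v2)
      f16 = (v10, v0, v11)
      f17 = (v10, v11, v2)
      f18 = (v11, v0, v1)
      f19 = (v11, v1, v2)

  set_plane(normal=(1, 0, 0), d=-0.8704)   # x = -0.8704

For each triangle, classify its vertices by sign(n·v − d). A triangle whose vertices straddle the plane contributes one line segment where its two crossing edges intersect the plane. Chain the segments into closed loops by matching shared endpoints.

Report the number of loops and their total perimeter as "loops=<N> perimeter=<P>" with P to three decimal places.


loops=1 perimeter=4.232

Straddling triangles (8 of 20):
  (v5,v0,v6) [++-] → (-0.8704, 0.632437, 0)–(-0.8704, 0.872355, 0)  len=0.2399
  (v5,v6,v2) [+-+] → (-0.8704, 0.872355, 0)–(-0.8704, 0.632437, 0.419327)  len=0.4831
  (v6,v0,v7) [-+-] → (-0.8704, 0.632437, 0)–(-0.8704, 0, 0)  len=0.6324
  (v6,v7,v2) [--+] → (-0.8704, 0, 0.8416)–(-0.8704, 0.632437, 0.419327)  len=0.7605
  (v7,v0,v8) [-+-] → (-0.8704, 0, 0)–(-0.8704, -0.632437, 0)  len=0.6324
  (v7,v8,v2) [--+] → (-0.8704, -0.632437, 0.419327)–(-0.8704, 0, 0.8416)  len=0.7605
  (v8,v0,v9) [-++] → (-0.8704, -0.632437, 0)–(-0.8704, -0.872355, 0)  len=0.2399
  (v8,v9,v2) [-++] → (-0.8704, -0.872355, 0)–(-0.8704, -0.632437, 0.419327)  len=0.4831

Chained into 1 loop(s):
  loop 1: 8 segments, perimeter = 4.2318
Total perimeter = 4.232


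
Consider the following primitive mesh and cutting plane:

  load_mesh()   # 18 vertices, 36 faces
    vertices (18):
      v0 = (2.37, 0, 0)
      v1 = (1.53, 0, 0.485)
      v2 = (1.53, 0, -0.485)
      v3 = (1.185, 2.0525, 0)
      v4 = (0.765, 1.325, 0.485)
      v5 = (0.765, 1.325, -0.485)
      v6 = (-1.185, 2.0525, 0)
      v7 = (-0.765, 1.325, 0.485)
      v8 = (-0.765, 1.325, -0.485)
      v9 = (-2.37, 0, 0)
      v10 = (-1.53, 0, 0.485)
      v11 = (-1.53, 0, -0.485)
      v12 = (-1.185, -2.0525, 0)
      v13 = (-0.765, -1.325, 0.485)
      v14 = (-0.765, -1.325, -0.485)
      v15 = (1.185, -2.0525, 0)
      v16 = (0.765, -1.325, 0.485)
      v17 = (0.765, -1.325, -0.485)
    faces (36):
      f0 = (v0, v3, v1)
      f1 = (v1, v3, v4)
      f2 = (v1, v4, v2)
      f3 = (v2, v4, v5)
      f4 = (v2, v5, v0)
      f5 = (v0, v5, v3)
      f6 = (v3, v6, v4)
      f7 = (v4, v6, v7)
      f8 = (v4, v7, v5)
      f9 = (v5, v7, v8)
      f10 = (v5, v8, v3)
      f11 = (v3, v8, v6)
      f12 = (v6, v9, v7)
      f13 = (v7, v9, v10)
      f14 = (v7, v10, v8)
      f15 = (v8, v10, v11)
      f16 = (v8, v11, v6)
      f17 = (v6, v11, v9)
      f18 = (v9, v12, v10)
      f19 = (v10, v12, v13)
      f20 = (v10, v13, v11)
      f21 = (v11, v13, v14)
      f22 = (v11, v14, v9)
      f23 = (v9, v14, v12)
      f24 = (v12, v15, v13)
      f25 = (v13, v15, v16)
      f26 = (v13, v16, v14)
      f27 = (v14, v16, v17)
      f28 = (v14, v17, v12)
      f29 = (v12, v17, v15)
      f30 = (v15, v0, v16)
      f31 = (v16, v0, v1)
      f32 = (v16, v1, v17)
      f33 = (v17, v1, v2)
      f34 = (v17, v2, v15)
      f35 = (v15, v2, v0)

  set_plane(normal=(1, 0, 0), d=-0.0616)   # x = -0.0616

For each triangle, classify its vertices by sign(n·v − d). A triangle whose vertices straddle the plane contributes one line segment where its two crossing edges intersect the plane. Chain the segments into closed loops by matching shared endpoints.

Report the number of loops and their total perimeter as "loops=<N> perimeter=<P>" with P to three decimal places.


loops=2 perimeter=5.437

Straddling triangles (12 of 36):
  (v3,v6,v4) [+-+] → (-0.0616, 2.0525, 0)–(-0.0616, 1.63339, 0.27941)  len=0.5037
  (v4,v6,v7) [+--] → (-0.0616, 1.63339, 0.27941)–(-0.0616, 1.325, 0.485)  len=0.3706
  (v4,v7,v5) [+-+] → (-0.0616, 1.325, 0.485)–(-0.0616, 1.325, 0.0390536)  len=0.4459
  (v5,v7,v8) [+--] → (-0.0616, 1.325, 0.0390536)–(-0.0616, 1.325, -0.485)  len=0.5241
  (v5,v8,v3) [+-+] → (-0.0616, 1.325, -0.485)–(-0.0616, 1.58742, -0.310052)  len=0.3154
  (v3,v8,v6) [+--] → (-0.0616, 1.58742, -0.310052)–(-0.0616, 2.0525, 0)  len=0.5590
  (v12,v15,v13) [-+-] → (-0.0616, -2.0525, 0)–(-0.0616, -1.58742, 0.310052)  len=0.5590
  (v13,v15,v16) [-++] → (-0.0616, -1.58742, 0.310052)–(-0.0616, -1.325, 0.485)  len=0.3154
  (v13,v16,v14) [-+-] → (-0.0616, -1.325, 0.485)–(-0.0616, -1.325, -0.0390536)  len=0.5241
  (v14,v16,v17) [-++] → (-0.0616, -1.325, -0.0390536)–(-0.0616, -1.325, -0.485)  len=0.4459
  (v14,v17,v12) [-+-] → (-0.0616, -1.325, -0.485)–(-0.0616, -1.63339, -0.27941)  len=0.3706
  (v12,v17,v15) [-++] → (-0.0616, -1.63339, -0.27941)–(-0.0616, -2.0525, 0)  len=0.5037

Chained into 2 loop(s):
  loop 1: 6 segments, perimeter = 2.7187
  loop 2: 6 segments, perimeter = 2.7187
Total perimeter = 5.437


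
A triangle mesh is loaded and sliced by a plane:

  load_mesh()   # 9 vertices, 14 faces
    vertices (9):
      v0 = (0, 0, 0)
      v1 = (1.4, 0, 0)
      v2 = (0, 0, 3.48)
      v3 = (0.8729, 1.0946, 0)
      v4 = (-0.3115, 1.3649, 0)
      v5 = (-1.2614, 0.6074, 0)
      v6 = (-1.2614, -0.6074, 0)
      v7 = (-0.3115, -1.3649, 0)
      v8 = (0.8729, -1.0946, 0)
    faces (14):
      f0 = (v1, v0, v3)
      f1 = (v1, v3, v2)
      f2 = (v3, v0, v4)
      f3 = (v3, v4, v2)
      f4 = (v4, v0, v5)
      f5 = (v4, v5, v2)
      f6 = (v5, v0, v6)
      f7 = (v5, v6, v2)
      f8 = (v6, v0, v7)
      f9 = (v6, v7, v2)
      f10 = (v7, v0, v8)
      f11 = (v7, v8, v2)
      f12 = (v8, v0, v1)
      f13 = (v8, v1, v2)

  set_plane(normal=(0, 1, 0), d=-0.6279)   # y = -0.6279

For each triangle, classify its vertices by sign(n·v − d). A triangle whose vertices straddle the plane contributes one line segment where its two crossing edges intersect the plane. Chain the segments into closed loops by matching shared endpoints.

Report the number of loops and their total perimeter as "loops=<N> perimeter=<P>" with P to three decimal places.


Straddling triangles (6 of 14):
  (v6,v0,v7) [++-] → (-0.1433, -0.6279, 0)–(-1.23569, -0.6279, 0)  len=1.0924
  (v6,v7,v2) [+-+] → (-1.23569, -0.6279, 0)–(-0.1433, -0.6279, 1.87908)  len=2.1735
  (v7,v0,v8) [-+-] → (-0.1433, -0.6279, 0)–(0.500725, -0.6279, 0)  len=0.6440
  (v7,v8,v2) [--+] → (0.500725, -0.6279, 1.48375)–(-0.1433, -0.6279, 1.87908)  len=0.7557
  (v8,v0,v1) [-++] → (0.500725, -0.6279, 0)–(1.09764, -0.6279, 0)  len=0.5969
  (v8,v1,v2) [-++] → (1.09764, -0.6279, 0)–(0.500725, -0.6279, 1.48375)  len=1.5993

Chained into 1 loop(s):
  loop 1: 6 segments, perimeter = 6.8619
Total perimeter = 6.862

loops=1 perimeter=6.862


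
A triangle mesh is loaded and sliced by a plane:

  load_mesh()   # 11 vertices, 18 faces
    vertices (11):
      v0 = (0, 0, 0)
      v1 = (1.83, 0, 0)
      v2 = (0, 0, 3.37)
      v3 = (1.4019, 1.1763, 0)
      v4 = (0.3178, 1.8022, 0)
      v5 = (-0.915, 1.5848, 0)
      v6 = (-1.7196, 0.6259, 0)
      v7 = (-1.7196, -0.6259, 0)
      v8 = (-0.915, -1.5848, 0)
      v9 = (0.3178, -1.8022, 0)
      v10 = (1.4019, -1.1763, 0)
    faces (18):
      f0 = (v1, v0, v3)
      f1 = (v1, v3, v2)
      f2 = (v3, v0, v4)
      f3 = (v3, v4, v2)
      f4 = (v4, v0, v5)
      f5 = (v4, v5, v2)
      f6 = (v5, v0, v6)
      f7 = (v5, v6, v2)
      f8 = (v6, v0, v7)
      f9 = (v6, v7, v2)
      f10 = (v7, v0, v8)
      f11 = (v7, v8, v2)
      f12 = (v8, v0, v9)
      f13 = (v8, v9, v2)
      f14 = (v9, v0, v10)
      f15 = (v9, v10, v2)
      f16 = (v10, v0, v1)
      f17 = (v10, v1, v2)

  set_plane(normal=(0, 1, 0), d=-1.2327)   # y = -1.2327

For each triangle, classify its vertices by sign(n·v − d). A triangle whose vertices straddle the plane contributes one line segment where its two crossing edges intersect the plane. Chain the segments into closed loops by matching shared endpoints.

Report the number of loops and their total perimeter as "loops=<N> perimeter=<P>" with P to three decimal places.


loops=1 perimeter=5.917

Straddling triangles (6 of 18):
  (v7,v0,v8) [++-] → (-0.711712, -1.2327, 0)–(-1.21044, -1.2327, 0)  len=0.4987
  (v7,v8,v2) [+-+] → (-1.21044, -1.2327, 0)–(-0.711712, -1.2327, 0.748723)  len=0.8996
  (v8,v0,v9) [-+-] → (-0.711712, -1.2327, 0)–(0.217374, -1.2327, 0)  len=0.9291
  (v8,v9,v2) [--+] → (0.217374, -1.2327, 1.06493)–(-0.711712, -1.2327, 0.748723)  len=0.9814
  (v9,v0,v10) [-++] → (0.217374, -1.2327, 0)–(1.30421, -1.2327, 0)  len=1.0868
  (v9,v10,v2) [-++] → (1.30421, -1.2327, 0)–(0.217374, -1.2327, 1.06493)  len=1.5216

Chained into 1 loop(s):
  loop 1: 6 segments, perimeter = 5.9173
Total perimeter = 5.917


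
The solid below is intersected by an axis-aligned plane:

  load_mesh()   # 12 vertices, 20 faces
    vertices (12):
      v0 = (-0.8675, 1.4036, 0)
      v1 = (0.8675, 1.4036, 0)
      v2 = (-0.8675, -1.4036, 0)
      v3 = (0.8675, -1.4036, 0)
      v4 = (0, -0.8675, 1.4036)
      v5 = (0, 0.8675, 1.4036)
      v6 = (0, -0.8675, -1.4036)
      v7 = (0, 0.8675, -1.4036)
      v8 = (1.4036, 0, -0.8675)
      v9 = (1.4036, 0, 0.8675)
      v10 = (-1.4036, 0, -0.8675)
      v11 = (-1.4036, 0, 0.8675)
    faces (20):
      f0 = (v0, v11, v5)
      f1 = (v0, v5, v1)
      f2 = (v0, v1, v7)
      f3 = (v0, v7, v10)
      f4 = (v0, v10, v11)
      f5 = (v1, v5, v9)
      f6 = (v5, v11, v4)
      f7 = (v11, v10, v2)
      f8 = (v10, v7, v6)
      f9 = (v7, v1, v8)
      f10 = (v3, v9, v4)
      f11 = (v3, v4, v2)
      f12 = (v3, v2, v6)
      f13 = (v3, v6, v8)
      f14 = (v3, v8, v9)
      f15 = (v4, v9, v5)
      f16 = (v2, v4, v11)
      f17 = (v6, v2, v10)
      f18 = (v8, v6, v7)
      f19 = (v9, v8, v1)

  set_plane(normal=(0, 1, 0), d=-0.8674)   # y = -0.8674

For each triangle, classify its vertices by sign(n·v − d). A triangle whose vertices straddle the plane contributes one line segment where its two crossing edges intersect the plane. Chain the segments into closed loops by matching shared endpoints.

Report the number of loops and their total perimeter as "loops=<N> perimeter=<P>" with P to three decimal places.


Straddling triangles (10 of 20):
  (v5,v11,v4) [++-] → (-0.000161798, -0.8674, 1.40354)–(0, -0.8674, 1.4036)  len=0.0002
  (v11,v10,v2) [++-] → (-1.0723, -0.8674, -0.3314)–(-1.0723, -0.8674, 0.3314)  len=0.6628
  (v10,v7,v6) [++-] → (0, -0.8674, -1.4036)–(-0.000161798, -0.8674, -1.40354)  len=0.0002
  (v3,v9,v4) [-+-] → (1.0723, -0.8674, 0.3314)–(0.000161798, -0.8674, 1.40354)  len=1.5162
  (v3,v6,v8) [--+] → (0.000161798, -0.8674, -1.40354)–(1.0723, -0.8674, -0.3314)  len=1.5162
  (v3,v8,v9) [-++] → (1.0723, -0.8674, -0.3314)–(1.0723, -0.8674, 0.3314)  len=0.6628
  (v4,v9,v5) [-++] → (0.000161798, -0.8674, 1.40354)–(0, -0.8674, 1.4036)  len=0.0002
  (v2,v4,v11) [--+] → (-0.000161798, -0.8674, 1.40354)–(-1.0723, -0.8674, 0.3314)  len=1.5162
  (v6,v2,v10) [--+] → (-1.0723, -0.8674, -0.3314)–(-0.000161798, -0.8674, -1.40354)  len=1.5162
  (v8,v6,v7) [+-+] → (0.000161798, -0.8674, -1.40354)–(0, -0.8674, -1.4036)  len=0.0002

Chained into 1 loop(s):
  loop 1: 10 segments, perimeter = 7.3912
Total perimeter = 7.391

loops=1 perimeter=7.391


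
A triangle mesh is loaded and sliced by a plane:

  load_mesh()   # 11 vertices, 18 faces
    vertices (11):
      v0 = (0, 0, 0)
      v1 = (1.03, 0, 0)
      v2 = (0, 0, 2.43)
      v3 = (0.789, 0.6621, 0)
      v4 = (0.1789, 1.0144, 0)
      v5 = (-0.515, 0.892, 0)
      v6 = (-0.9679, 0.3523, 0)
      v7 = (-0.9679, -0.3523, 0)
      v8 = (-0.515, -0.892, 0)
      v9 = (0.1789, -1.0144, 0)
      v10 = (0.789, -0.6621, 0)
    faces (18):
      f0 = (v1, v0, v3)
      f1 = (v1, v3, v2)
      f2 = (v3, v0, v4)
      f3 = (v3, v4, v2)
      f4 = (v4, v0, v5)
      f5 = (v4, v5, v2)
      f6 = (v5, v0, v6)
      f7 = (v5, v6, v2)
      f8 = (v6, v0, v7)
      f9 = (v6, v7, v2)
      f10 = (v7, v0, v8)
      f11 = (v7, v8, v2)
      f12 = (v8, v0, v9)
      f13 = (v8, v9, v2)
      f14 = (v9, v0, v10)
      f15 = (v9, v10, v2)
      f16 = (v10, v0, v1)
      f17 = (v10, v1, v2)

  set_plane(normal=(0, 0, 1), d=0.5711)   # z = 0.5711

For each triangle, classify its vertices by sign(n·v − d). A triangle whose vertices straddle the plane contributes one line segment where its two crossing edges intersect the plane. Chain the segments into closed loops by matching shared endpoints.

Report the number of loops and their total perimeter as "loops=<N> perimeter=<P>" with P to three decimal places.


Straddling triangles (9 of 18):
  (v1,v3,v2) [--+] → (0.603569, 0.506493, 0.5711)–(0.787929, 0, 0.5711)  len=0.5390
  (v3,v4,v2) [--+] → (0.136855, 0.775995, 0.5711)–(0.603569, 0.506493, 0.5711)  len=0.5389
  (v4,v5,v2) [--+] → (-0.393964, 0.682362, 0.5711)–(0.136855, 0.775995, 0.5711)  len=0.5390
  (v5,v6,v2) [--+] → (-0.740424, 0.269502, 0.5711)–(-0.393964, 0.682362, 0.5711)  len=0.5390
  (v6,v7,v2) [--+] → (-0.740424, -0.269502, 0.5711)–(-0.740424, 0.269502, 0.5711)  len=0.5390
  (v7,v8,v2) [--+] → (-0.393964, -0.682362, 0.5711)–(-0.740424, -0.269502, 0.5711)  len=0.5390
  (v8,v9,v2) [--+] → (0.136855, -0.775995, 0.5711)–(-0.393964, -0.682362, 0.5711)  len=0.5390
  (v9,v10,v2) [--+] → (0.603569, -0.506493, 0.5711)–(0.136855, -0.775995, 0.5711)  len=0.5389
  (v10,v1,v2) [--+] → (0.787929, 0, 0.5711)–(0.603569, -0.506493, 0.5711)  len=0.5390

Chained into 1 loop(s):
  loop 1: 9 segments, perimeter = 4.8508
Total perimeter = 4.851

loops=1 perimeter=4.851


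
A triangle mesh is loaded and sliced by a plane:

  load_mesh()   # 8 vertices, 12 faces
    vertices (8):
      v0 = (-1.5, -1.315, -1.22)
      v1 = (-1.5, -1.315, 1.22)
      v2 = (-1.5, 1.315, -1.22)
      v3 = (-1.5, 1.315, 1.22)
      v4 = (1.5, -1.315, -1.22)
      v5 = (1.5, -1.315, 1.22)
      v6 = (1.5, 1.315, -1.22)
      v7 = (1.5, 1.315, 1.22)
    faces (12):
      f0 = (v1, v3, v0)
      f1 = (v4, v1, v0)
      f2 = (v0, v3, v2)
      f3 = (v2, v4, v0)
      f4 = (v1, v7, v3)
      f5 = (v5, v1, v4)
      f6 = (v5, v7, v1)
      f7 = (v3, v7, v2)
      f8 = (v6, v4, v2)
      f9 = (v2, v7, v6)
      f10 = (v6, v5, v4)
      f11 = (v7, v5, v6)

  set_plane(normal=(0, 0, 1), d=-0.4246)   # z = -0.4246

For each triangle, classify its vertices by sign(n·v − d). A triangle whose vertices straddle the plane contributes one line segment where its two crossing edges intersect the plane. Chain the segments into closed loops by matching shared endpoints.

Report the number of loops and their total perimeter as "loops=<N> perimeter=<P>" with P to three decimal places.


loops=1 perimeter=11.260

Straddling triangles (8 of 12):
  (v1,v3,v0) [++-] → (-1.5, -0.457663, -0.4246)–(-1.5, -1.315, -0.4246)  len=0.8573
  (v4,v1,v0) [-+-] → (0.522049, -1.315, -0.4246)–(-1.5, -1.315, -0.4246)  len=2.0220
  (v0,v3,v2) [-+-] → (-1.5, -0.457663, -0.4246)–(-1.5, 1.315, -0.4246)  len=1.7727
  (v5,v1,v4) [++-] → (0.522049, -1.315, -0.4246)–(1.5, -1.315, -0.4246)  len=0.9780
  (v3,v7,v2) [++-] → (-0.522049, 1.315, -0.4246)–(-1.5, 1.315, -0.4246)  len=0.9780
  (v2,v7,v6) [-+-] → (-0.522049, 1.315, -0.4246)–(1.5, 1.315, -0.4246)  len=2.0220
  (v6,v5,v4) [-+-] → (1.5, 0.457663, -0.4246)–(1.5, -1.315, -0.4246)  len=1.7727
  (v7,v5,v6) [++-] → (1.5, 0.457663, -0.4246)–(1.5, 1.315, -0.4246)  len=0.8573

Chained into 1 loop(s):
  loop 1: 8 segments, perimeter = 11.2600
Total perimeter = 11.260
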